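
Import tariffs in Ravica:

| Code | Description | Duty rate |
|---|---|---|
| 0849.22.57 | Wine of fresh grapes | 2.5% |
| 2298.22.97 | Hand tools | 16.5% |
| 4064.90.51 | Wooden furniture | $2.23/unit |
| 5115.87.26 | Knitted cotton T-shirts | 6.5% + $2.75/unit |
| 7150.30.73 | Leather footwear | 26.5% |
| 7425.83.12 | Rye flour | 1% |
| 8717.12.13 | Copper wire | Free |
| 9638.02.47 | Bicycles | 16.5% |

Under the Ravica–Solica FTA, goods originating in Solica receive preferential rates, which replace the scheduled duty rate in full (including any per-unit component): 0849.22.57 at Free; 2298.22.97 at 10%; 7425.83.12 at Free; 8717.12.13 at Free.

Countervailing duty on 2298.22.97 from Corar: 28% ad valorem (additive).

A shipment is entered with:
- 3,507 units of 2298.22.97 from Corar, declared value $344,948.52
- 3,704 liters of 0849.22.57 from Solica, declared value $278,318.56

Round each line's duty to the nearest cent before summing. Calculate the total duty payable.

$153,502.09

Line 1 (2298.22.97, Corar, 3,507 units, $344,948.52):
Base rate for 2298.22.97 is 16.5%.
2298.22.97 has an FTA preferential rate, but origin Corar is not Solica; base rate stands.
Additional duty on 2298.22.97 from Corar: +28%. Applied ad valorem rate: 16.5% + 28% = 44.5%.
Duty = $344,948.52 × 44.5% = $153,502.09.
Line 2 (0849.22.57, Solica, 3,704 liters, $278,318.56):
Base rate for 0849.22.57 is 2.5%.
Origin Solica qualifies under the Ravica–Solica agreement and 0849.22.57 is covered: preferential rate Free applies instead.
Duty = $278,318.56 × 0% = $0.00.
Total = $153,502.09 + $0.00 = $153,502.09.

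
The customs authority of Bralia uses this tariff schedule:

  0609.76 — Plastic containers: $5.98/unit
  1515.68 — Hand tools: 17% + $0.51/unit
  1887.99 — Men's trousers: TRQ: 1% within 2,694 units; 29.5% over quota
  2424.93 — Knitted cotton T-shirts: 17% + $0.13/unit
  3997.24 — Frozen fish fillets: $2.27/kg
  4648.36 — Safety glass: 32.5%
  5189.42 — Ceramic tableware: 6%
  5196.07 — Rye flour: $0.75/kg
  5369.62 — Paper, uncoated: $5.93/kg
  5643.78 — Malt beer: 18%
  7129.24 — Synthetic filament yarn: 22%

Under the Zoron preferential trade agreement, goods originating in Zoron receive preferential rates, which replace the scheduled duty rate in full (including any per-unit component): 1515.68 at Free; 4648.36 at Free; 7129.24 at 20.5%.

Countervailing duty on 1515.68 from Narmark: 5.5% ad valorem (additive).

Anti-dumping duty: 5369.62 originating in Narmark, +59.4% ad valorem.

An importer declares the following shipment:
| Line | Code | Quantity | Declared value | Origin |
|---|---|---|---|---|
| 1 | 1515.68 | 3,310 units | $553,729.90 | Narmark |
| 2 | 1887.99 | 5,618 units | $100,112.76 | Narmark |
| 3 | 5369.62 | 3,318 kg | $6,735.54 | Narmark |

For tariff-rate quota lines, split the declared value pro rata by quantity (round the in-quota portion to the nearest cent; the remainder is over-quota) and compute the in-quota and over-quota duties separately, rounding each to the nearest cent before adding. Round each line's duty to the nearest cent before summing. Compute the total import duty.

Line 1 (1515.68, Narmark, 3,310 units, $553,729.90):
Base rate for 1515.68 is 17% + $0.51/unit.
1515.68 has an FTA preferential rate, but origin Narmark is not Zoron; base rate stands.
Additional duty on 1515.68 from Narmark: +5.5%. Applied ad valorem rate: 17% + 5.5% = 22.5%.
Duty = $553,729.90 × 22.5% + 3,310 × $0.51 = $126,277.33.
Line 2 (1887.99, Narmark, 5,618 units, $100,112.76):
Code 1887.99 is under a tariff-rate quota (threshold 2,694 units). In-quota: 2,694 units at 1%; over-quota: 2,924 units at 29.5%.
Pro-rata value split: in-quota = $100,112.76 × 2,694/5,618 = $48,007.08; over-quota = $100,112.76 − $48,007.08 = $52,105.68.
In-quota duty = $48,007.08 × 1% = $480.07. Over-quota duty = $52,105.68 × 29.5% = $15,371.18.
Line duty = $480.07 + $15,371.18 = $15,851.25.
Line 3 (5369.62, Narmark, 3,318 kg, $6,735.54):
Base rate for 5369.62 is $5.93/kg.
Additional duty on 5369.62 from Narmark: +59.4% ad valorem. Applied ad valorem rate = 59.4%.
Duty = $6,735.54 × 59.4% + 3,318 × $5.93 = $23,676.65.
Total = $126,277.33 + $15,851.25 + $23,676.65 = $165,805.23.

$165,805.23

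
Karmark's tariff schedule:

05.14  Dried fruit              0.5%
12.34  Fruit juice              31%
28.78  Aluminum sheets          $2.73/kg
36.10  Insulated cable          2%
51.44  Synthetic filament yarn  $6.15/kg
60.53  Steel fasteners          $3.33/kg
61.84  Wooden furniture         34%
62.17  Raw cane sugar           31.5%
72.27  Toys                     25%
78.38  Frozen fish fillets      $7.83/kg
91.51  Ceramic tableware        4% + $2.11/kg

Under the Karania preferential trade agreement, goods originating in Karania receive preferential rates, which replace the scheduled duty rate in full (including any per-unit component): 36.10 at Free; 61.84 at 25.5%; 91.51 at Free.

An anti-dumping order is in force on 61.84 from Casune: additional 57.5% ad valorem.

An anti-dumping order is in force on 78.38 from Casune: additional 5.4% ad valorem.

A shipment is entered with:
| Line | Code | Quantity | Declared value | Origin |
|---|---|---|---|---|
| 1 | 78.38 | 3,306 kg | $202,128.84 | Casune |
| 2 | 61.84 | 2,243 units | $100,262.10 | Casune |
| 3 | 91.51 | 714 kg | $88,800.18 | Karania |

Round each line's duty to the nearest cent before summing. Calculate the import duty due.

Line 1 (78.38, Casune, 3,306 kg, $202,128.84):
Base rate for 78.38 is $7.83/kg.
Additional duty on 78.38 from Casune: +5.4% ad valorem. Applied ad valorem rate = 5.4%.
Duty = $202,128.84 × 5.4% + 3,306 × $7.83 = $36,800.94.
Line 2 (61.84, Casune, 2,243 units, $100,262.10):
Base rate for 61.84 is 34%.
61.84 has an FTA preferential rate, but origin Casune is not Karania; base rate stands.
Additional duty on 61.84 from Casune: +57.5%. Applied ad valorem rate: 34% + 57.5% = 91.5%.
Duty = $100,262.10 × 91.5% = $91,739.82.
Line 3 (91.51, Karania, 714 kg, $88,800.18):
Base rate for 91.51 is 4% + $2.11/kg.
Origin Karania qualifies under the Karmark–Karania agreement and 91.51 is covered: preferential rate Free applies instead.
Duty = $88,800.18 × 0% = $0.00.
Total = $36,800.94 + $91,739.82 + $0.00 = $128,540.76.

$128,540.76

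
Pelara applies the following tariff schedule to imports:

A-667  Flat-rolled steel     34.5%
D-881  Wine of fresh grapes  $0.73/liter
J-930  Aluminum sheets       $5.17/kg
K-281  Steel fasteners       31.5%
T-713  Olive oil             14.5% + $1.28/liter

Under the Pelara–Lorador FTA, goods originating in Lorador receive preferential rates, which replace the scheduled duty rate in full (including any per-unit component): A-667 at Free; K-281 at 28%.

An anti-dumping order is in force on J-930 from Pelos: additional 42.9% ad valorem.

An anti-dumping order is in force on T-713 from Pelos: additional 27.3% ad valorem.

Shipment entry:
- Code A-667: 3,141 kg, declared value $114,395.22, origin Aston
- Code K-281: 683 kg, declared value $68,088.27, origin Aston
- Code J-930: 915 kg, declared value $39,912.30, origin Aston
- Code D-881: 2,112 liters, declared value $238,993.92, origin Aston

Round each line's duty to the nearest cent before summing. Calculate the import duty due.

$67,186.47

Line 1 (A-667, Aston, 3,141 kg, $114,395.22):
Base rate for A-667 is 34.5%.
A-667 has an FTA preferential rate, but origin Aston is not Lorador; base rate stands.
Duty = $114,395.22 × 34.5% = $39,466.35.
Line 2 (K-281, Aston, 683 kg, $68,088.27):
Base rate for K-281 is 31.5%.
K-281 has an FTA preferential rate, but origin Aston is not Lorador; base rate stands.
Duty = $68,088.27 × 31.5% = $21,447.81.
Line 3 (J-930, Aston, 915 kg, $39,912.30):
Base rate for J-930 is $5.17/kg.
The additional-duty order on J-930 targets Pelos, not Aston; it does not apply.
Duty = 915 × $5.17 = $4,730.55.
Line 4 (D-881, Aston, 2,112 liters, $238,993.92):
Base rate for D-881 is $0.73/liter.
Duty = 2,112 × $0.73 = $1,541.76.
Total = $39,466.35 + $21,447.81 + $4,730.55 + $1,541.76 = $67,186.47.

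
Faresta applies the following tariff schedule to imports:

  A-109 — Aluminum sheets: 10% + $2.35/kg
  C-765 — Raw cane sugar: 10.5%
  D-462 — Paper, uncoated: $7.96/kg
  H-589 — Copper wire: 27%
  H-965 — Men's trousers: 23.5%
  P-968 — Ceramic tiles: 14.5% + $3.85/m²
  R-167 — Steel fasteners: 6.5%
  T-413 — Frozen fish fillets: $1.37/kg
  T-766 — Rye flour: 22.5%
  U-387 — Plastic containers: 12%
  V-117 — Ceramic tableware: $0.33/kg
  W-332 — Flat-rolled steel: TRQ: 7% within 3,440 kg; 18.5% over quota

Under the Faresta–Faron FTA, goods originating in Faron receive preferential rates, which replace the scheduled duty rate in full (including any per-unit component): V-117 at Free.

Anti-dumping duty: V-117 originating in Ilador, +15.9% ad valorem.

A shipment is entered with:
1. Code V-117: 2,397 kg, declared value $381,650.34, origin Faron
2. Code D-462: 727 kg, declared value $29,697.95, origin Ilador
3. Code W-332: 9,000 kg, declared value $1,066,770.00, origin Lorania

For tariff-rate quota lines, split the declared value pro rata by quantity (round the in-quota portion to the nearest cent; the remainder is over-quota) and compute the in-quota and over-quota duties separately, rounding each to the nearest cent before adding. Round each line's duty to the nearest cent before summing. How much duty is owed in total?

$156,248.90

Line 1 (V-117, Faron, 2,397 kg, $381,650.34):
Base rate for V-117 is $0.33/kg.
Origin Faron qualifies under the Faresta–Faron agreement and V-117 is covered: preferential rate Free applies instead.
The additional-duty order on V-117 targets Ilador, not Faron; it does not apply.
Duty = $381,650.34 × 0% = $0.00.
Line 2 (D-462, Ilador, 727 kg, $29,697.95):
Base rate for D-462 is $7.96/kg.
Duty = 727 × $7.96 = $5,786.92.
Line 3 (W-332, Lorania, 9,000 kg, $1,066,770.00):
Code W-332 is under a tariff-rate quota (threshold 3,440 kg). In-quota: 3,440 kg at 7%; over-quota: 5,560 kg at 18.5%.
Pro-rata value split: in-quota = $1,066,770.00 × 3,440/9,000 = $407,743.20; over-quota = $1,066,770.00 − $407,743.20 = $659,026.80.
In-quota duty = $407,743.20 × 7% = $28,542.02. Over-quota duty = $659,026.80 × 18.5% = $121,919.96.
Line duty = $28,542.02 + $121,919.96 = $150,461.98.
Total = $0.00 + $5,786.92 + $150,461.98 = $156,248.90.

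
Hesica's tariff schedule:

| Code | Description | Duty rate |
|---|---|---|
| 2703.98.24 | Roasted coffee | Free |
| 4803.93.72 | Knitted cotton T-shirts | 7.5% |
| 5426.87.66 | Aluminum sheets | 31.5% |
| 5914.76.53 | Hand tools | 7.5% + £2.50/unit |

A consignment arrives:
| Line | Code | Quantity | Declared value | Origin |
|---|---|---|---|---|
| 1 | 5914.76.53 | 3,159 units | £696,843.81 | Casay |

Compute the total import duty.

£60,160.79

Line 1 (5914.76.53, Casay, 3,159 units, £696,843.81):
Base rate for 5914.76.53 is 7.5% + £2.50/unit.
Duty = £696,843.81 × 7.5% + 3,159 × £2.50 = £60,160.79.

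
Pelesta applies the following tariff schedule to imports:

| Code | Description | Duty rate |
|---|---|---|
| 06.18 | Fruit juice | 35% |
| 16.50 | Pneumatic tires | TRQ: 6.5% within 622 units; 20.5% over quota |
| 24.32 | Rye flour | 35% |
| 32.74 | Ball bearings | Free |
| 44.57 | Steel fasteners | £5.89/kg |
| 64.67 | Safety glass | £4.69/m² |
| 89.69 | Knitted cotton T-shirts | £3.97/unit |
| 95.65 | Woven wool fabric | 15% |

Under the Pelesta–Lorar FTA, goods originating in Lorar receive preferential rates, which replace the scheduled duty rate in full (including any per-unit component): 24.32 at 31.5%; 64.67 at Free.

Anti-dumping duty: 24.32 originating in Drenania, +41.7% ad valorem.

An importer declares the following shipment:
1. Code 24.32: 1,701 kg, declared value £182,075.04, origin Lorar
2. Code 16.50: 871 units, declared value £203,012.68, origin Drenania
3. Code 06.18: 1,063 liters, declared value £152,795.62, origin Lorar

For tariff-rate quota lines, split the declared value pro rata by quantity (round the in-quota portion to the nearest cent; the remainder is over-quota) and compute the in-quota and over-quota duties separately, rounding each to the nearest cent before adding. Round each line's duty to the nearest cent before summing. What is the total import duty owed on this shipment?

Line 1 (24.32, Lorar, 1,701 kg, £182,075.04):
Base rate for 24.32 is 35%.
Origin Lorar qualifies under the Pelesta–Lorar agreement and 24.32 is covered: preferential rate 31.5% applies instead.
The additional-duty order on 24.32 targets Drenania, not Lorar; it does not apply.
Duty = £182,075.04 × 31.5% = £57,353.64.
Line 2 (16.50, Drenania, 871 units, £203,012.68):
Code 16.50 is under a tariff-rate quota (threshold 622 units). In-quota: 622 units at 6.5%; over-quota: 249 units at 20.5%.
Pro-rata value split: in-quota = £203,012.68 × 622/871 = £144,975.76; over-quota = £203,012.68 − £144,975.76 = £58,036.92.
In-quota duty = £144,975.76 × 6.5% = £9,423.42. Over-quota duty = £58,036.92 × 20.5% = £11,897.57.
Line duty = £9,423.42 + £11,897.57 = £21,320.99.
Line 3 (06.18, Lorar, 1,063 liters, £152,795.62):
Base rate for 06.18 is 35%.
Origin Lorar is the FTA partner but 06.18 is not on the preference list; base rate stands.
Duty = £152,795.62 × 35% = £53,478.47.
Total = £57,353.64 + £21,320.99 + £53,478.47 = £132,153.10.

£132,153.10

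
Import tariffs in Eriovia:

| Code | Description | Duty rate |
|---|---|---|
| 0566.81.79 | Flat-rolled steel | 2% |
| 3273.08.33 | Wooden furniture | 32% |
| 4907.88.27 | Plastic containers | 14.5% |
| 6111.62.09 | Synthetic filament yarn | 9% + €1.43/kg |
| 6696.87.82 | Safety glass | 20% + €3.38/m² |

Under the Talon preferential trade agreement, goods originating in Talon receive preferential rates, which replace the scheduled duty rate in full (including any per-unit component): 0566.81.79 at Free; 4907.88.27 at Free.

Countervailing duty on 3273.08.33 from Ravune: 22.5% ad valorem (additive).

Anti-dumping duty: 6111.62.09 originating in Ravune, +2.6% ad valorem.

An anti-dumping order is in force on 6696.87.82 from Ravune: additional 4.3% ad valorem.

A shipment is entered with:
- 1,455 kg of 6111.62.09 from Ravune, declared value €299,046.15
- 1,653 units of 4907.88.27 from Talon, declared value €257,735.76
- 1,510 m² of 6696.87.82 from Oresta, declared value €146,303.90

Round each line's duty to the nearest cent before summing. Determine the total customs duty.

Line 1 (6111.62.09, Ravune, 1,455 kg, €299,046.15):
Base rate for 6111.62.09 is 9% + €1.43/kg.
Additional duty on 6111.62.09 from Ravune: +2.6%. Applied ad valorem rate: 9% + 2.6% = 11.6%.
Duty = €299,046.15 × 11.6% + 1,455 × €1.43 = €36,770.00.
Line 2 (4907.88.27, Talon, 1,653 units, €257,735.76):
Base rate for 4907.88.27 is 14.5%.
Origin Talon qualifies under the Eriovia–Talon agreement and 4907.88.27 is covered: preferential rate Free applies instead.
Duty = €257,735.76 × 0% = €0.00.
Line 3 (6696.87.82, Oresta, 1,510 m², €146,303.90):
Base rate for 6696.87.82 is 20% + €3.38/m².
The additional-duty order on 6696.87.82 targets Ravune, not Oresta; it does not apply.
Duty = €146,303.90 × 20% + 1,510 × €3.38 = €34,364.58.
Total = €36,770.00 + €0.00 + €34,364.58 = €71,134.58.

€71,134.58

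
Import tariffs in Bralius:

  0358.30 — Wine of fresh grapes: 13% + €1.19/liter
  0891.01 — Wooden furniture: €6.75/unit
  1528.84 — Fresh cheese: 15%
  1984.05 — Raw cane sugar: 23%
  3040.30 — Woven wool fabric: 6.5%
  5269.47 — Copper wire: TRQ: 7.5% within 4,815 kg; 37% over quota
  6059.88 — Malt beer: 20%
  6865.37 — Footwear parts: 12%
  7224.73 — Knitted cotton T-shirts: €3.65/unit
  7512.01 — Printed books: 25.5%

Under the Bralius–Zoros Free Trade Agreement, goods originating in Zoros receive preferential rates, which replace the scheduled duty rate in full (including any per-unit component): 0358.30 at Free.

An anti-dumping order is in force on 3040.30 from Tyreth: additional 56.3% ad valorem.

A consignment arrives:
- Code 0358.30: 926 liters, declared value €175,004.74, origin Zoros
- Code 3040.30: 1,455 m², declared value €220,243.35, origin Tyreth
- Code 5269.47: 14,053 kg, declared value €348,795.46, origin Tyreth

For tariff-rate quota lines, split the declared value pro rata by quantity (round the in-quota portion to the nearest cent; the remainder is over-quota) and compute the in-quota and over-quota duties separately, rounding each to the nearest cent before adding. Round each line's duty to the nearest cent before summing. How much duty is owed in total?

Line 1 (0358.30, Zoros, 926 liters, €175,004.74):
Base rate for 0358.30 is 13% + €1.19/liter.
Origin Zoros qualifies under the Bralius–Zoros agreement and 0358.30 is covered: preferential rate Free applies instead.
Duty = €175,004.74 × 0% = €0.00.
Line 2 (3040.30, Tyreth, 1,455 m², €220,243.35):
Base rate for 3040.30 is 6.5%.
Additional duty on 3040.30 from Tyreth: +56.3%. Applied ad valorem rate: 6.5% + 56.3% = 62.8%.
Duty = €220,243.35 × 62.8% = €138,312.82.
Line 3 (5269.47, Tyreth, 14,053 kg, €348,795.46):
Code 5269.47 is under a tariff-rate quota (threshold 4,815 kg). In-quota: 4,815 kg at 7.5%; over-quota: 9,238 kg at 37%.
Pro-rata value split: in-quota = €348,795.46 × 4,815/14,053 = €119,508.30; over-quota = €348,795.46 − €119,508.30 = €229,287.16.
In-quota duty = €119,508.30 × 7.5% = €8,963.12. Over-quota duty = €229,287.16 × 37% = €84,836.25.
Line duty = €8,963.12 + €84,836.25 = €93,799.37.
Total = €0.00 + €138,312.82 + €93,799.37 = €232,112.19.

€232,112.19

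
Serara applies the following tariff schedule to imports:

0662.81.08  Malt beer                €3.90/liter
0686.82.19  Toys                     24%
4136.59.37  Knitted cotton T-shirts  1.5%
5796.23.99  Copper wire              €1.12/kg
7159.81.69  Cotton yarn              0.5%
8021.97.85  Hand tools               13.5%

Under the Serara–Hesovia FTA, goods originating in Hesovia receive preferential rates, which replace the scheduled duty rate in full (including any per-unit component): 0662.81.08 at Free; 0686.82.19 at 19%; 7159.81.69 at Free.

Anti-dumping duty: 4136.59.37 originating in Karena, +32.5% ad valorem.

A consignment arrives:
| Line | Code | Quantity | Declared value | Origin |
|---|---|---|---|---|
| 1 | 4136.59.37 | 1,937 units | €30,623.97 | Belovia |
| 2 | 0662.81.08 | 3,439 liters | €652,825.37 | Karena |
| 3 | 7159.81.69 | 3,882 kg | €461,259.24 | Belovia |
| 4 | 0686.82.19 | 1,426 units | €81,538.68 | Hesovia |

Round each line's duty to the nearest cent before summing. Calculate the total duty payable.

Line 1 (4136.59.37, Belovia, 1,937 units, €30,623.97):
Base rate for 4136.59.37 is 1.5%.
The additional-duty order on 4136.59.37 targets Karena, not Belovia; it does not apply.
Duty = €30,623.97 × 1.5% = €459.36.
Line 2 (0662.81.08, Karena, 3,439 liters, €652,825.37):
Base rate for 0662.81.08 is €3.90/liter.
0662.81.08 has an FTA preferential rate, but origin Karena is not Hesovia; base rate stands.
Duty = 3,439 × €3.90 = €13,412.10.
Line 3 (7159.81.69, Belovia, 3,882 kg, €461,259.24):
Base rate for 7159.81.69 is 0.5%.
7159.81.69 has an FTA preferential rate, but origin Belovia is not Hesovia; base rate stands.
Duty = €461,259.24 × 0.5% = €2,306.30.
Line 4 (0686.82.19, Hesovia, 1,426 units, €81,538.68):
Base rate for 0686.82.19 is 24%.
Origin Hesovia qualifies under the Serara–Hesovia agreement and 0686.82.19 is covered: preferential rate 19% applies instead.
Duty = €81,538.68 × 19% = €15,492.35.
Total = €459.36 + €13,412.10 + €2,306.30 + €15,492.35 = €31,670.11.

€31,670.11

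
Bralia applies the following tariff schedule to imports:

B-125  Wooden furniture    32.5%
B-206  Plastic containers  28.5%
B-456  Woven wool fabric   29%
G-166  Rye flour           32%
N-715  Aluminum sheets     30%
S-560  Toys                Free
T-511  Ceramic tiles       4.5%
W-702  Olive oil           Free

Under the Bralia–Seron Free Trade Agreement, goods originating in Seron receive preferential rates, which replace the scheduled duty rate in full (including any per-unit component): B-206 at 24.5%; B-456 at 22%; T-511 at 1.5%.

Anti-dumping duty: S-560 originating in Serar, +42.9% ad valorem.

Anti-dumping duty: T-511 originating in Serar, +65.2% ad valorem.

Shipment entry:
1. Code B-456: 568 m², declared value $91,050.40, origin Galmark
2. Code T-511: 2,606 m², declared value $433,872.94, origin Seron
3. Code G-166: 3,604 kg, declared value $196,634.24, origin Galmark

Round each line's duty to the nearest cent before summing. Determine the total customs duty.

Line 1 (B-456, Galmark, 568 m², $91,050.40):
Base rate for B-456 is 29%.
B-456 has an FTA preferential rate, but origin Galmark is not Seron; base rate stands.
Duty = $91,050.40 × 29% = $26,404.62.
Line 2 (T-511, Seron, 2,606 m², $433,872.94):
Base rate for T-511 is 4.5%.
Origin Seron qualifies under the Bralia–Seron agreement and T-511 is covered: preferential rate 1.5% applies instead.
The additional-duty order on T-511 targets Serar, not Seron; it does not apply.
Duty = $433,872.94 × 1.5% = $6,508.09.
Line 3 (G-166, Galmark, 3,604 kg, $196,634.24):
Base rate for G-166 is 32%.
Duty = $196,634.24 × 32% = $62,922.96.
Total = $26,404.62 + $6,508.09 + $62,922.96 = $95,835.67.

$95,835.67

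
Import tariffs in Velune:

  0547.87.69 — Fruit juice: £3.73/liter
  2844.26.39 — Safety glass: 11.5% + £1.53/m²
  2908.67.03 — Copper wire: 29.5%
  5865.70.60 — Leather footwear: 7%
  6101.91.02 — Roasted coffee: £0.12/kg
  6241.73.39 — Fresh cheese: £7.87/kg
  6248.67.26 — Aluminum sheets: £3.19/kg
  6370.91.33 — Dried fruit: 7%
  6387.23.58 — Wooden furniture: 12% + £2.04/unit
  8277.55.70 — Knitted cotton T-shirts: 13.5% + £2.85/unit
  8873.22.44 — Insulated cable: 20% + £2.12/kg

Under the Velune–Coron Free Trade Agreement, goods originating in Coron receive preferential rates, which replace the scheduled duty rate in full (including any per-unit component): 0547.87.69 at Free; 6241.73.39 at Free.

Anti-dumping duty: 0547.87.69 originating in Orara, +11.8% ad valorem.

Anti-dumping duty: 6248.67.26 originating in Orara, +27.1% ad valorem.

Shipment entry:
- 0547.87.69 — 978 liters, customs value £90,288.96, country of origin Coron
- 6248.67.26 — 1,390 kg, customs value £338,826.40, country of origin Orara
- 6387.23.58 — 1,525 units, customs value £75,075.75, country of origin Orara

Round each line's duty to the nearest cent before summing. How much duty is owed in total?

£108,376.14

Line 1 (0547.87.69, Coron, 978 liters, £90,288.96):
Base rate for 0547.87.69 is £3.73/liter.
Origin Coron qualifies under the Velune–Coron agreement and 0547.87.69 is covered: preferential rate Free applies instead.
The additional-duty order on 0547.87.69 targets Orara, not Coron; it does not apply.
Duty = £90,288.96 × 0% = £0.00.
Line 2 (6248.67.26, Orara, 1,390 kg, £338,826.40):
Base rate for 6248.67.26 is £3.19/kg.
Additional duty on 6248.67.26 from Orara: +27.1% ad valorem. Applied ad valorem rate = 27.1%.
Duty = £338,826.40 × 27.1% + 1,390 × £3.19 = £96,256.05.
Line 3 (6387.23.58, Orara, 1,525 units, £75,075.75):
Base rate for 6387.23.58 is 12% + £2.04/unit.
Duty = £75,075.75 × 12% + 1,525 × £2.04 = £12,120.09.
Total = £0.00 + £96,256.05 + £12,120.09 = £108,376.14.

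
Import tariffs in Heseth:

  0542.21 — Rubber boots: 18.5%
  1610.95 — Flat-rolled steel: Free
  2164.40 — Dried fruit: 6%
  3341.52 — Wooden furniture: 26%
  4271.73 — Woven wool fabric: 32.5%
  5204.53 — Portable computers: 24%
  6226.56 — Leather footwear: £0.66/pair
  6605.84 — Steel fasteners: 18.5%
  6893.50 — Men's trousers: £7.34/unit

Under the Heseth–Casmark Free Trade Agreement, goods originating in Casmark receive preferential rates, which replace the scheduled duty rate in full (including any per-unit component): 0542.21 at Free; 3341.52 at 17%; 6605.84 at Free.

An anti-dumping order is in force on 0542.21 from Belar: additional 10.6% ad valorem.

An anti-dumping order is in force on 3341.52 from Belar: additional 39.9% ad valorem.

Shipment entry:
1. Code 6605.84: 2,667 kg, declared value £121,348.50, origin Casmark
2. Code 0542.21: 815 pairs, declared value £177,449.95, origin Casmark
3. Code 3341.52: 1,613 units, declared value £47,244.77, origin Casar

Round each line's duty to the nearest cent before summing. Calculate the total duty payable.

Line 1 (6605.84, Casmark, 2,667 kg, £121,348.50):
Base rate for 6605.84 is 18.5%.
Origin Casmark qualifies under the Heseth–Casmark agreement and 6605.84 is covered: preferential rate Free applies instead.
Duty = £121,348.50 × 0% = £0.00.
Line 2 (0542.21, Casmark, 815 pairs, £177,449.95):
Base rate for 0542.21 is 18.5%.
Origin Casmark qualifies under the Heseth–Casmark agreement and 0542.21 is covered: preferential rate Free applies instead.
The additional-duty order on 0542.21 targets Belar, not Casmark; it does not apply.
Duty = £177,449.95 × 0% = £0.00.
Line 3 (3341.52, Casar, 1,613 units, £47,244.77):
Base rate for 3341.52 is 26%.
3341.52 has an FTA preferential rate, but origin Casar is not Casmark; base rate stands.
The additional-duty order on 3341.52 targets Belar, not Casar; it does not apply.
Duty = £47,244.77 × 26% = £12,283.64.
Total = £0.00 + £0.00 + £12,283.64 = £12,283.64.

£12,283.64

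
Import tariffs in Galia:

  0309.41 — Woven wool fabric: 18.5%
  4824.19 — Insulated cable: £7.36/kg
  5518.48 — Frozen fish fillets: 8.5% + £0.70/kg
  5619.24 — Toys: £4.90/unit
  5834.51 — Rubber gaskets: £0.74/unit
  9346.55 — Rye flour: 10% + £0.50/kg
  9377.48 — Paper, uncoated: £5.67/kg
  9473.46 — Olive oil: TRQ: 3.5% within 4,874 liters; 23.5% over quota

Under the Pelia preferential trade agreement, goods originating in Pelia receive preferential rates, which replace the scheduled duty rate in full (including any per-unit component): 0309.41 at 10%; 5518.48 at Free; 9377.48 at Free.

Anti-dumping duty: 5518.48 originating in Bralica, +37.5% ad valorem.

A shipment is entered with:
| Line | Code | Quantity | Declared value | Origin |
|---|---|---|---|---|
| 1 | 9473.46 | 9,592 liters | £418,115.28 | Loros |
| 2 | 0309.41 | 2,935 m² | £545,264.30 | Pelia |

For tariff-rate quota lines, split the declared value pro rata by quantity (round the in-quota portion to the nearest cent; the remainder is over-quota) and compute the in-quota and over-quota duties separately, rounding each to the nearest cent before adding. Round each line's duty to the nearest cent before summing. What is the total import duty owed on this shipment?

£110,291.99

Line 1 (9473.46, Loros, 9,592 liters, £418,115.28):
Code 9473.46 is under a tariff-rate quota (threshold 4,874 liters). In-quota: 4,874 liters at 3.5%; over-quota: 4,718 liters at 23.5%.
Pro-rata value split: in-quota = £418,115.28 × 4,874/9,592 = £212,457.66; over-quota = £418,115.28 − £212,457.66 = £205,657.62.
In-quota duty = £212,457.66 × 3.5% = £7,436.02. Over-quota duty = £205,657.62 × 23.5% = £48,329.54.
Line duty = £7,436.02 + £48,329.54 = £55,765.56.
Line 2 (0309.41, Pelia, 2,935 m², £545,264.30):
Base rate for 0309.41 is 18.5%.
Origin Pelia qualifies under the Galia–Pelia agreement and 0309.41 is covered: preferential rate 10% applies instead.
Duty = £545,264.30 × 10% = £54,526.43.
Total = £55,765.56 + £54,526.43 = £110,291.99.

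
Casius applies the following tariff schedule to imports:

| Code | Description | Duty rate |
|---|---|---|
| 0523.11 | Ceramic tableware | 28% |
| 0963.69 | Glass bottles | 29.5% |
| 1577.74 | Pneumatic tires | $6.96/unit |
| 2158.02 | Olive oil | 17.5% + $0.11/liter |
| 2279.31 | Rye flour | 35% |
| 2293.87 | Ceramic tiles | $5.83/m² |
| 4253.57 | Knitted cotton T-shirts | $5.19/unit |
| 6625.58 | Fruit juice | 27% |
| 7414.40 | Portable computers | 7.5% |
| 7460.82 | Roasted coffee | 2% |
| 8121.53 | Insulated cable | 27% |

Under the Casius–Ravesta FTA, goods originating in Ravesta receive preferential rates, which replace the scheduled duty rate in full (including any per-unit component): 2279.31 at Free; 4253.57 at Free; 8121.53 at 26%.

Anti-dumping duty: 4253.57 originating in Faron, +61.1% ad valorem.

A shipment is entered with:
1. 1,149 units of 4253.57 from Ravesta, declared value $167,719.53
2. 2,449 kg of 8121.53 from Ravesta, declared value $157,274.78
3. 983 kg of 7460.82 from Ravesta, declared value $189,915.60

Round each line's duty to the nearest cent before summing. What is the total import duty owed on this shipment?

$44,689.75

Line 1 (4253.57, Ravesta, 1,149 units, $167,719.53):
Base rate for 4253.57 is $5.19/unit.
Origin Ravesta qualifies under the Casius–Ravesta agreement and 4253.57 is covered: preferential rate Free applies instead.
The additional-duty order on 4253.57 targets Faron, not Ravesta; it does not apply.
Duty = $167,719.53 × 0% = $0.00.
Line 2 (8121.53, Ravesta, 2,449 kg, $157,274.78):
Base rate for 8121.53 is 27%.
Origin Ravesta qualifies under the Casius–Ravesta agreement and 8121.53 is covered: preferential rate 26% applies instead.
Duty = $157,274.78 × 26% = $40,891.44.
Line 3 (7460.82, Ravesta, 983 kg, $189,915.60):
Base rate for 7460.82 is 2%.
Origin Ravesta is the FTA partner but 7460.82 is not on the preference list; base rate stands.
Duty = $189,915.60 × 2% = $3,798.31.
Total = $0.00 + $40,891.44 + $3,798.31 = $44,689.75.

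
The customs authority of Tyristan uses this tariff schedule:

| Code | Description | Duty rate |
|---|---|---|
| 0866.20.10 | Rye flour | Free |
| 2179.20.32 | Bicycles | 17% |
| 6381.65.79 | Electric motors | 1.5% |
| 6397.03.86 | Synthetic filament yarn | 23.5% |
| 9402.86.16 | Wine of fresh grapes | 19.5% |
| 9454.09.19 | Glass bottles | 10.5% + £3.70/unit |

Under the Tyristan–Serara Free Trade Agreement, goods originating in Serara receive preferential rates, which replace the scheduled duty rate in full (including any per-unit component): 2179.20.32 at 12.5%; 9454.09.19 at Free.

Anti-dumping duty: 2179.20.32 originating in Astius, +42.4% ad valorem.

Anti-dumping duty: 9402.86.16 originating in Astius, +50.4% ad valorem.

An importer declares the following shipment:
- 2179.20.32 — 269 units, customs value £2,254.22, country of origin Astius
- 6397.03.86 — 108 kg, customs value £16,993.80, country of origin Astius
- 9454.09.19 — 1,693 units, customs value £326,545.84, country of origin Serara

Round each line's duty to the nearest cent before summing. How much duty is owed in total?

Line 1 (2179.20.32, Astius, 269 units, £2,254.22):
Base rate for 2179.20.32 is 17%.
2179.20.32 has an FTA preferential rate, but origin Astius is not Serara; base rate stands.
Additional duty on 2179.20.32 from Astius: +42.4%. Applied ad valorem rate: 17% + 42.4% = 59.4%.
Duty = £2,254.22 × 59.4% = £1,339.01.
Line 2 (6397.03.86, Astius, 108 kg, £16,993.80):
Base rate for 6397.03.86 is 23.5%.
Duty = £16,993.80 × 23.5% = £3,993.54.
Line 3 (9454.09.19, Serara, 1,693 units, £326,545.84):
Base rate for 9454.09.19 is 10.5% + £3.70/unit.
Origin Serara qualifies under the Tyristan–Serara agreement and 9454.09.19 is covered: preferential rate Free applies instead.
Duty = £326,545.84 × 0% = £0.00.
Total = £1,339.01 + £3,993.54 + £0.00 = £5,332.55.

£5,332.55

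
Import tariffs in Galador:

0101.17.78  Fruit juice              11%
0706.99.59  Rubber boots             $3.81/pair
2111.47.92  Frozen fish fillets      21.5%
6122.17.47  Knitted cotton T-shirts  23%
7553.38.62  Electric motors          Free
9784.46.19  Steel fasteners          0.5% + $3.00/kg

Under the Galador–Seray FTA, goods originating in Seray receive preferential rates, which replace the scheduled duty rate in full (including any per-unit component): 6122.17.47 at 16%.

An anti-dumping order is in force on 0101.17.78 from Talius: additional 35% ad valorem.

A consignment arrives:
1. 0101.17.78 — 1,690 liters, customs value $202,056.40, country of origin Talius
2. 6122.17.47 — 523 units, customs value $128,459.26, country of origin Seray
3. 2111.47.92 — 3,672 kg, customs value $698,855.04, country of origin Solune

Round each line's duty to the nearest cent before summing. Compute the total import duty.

$263,753.25

Line 1 (0101.17.78, Talius, 1,690 liters, $202,056.40):
Base rate for 0101.17.78 is 11%.
Additional duty on 0101.17.78 from Talius: +35%. Applied ad valorem rate: 11% + 35% = 46%.
Duty = $202,056.40 × 46% = $92,945.94.
Line 2 (6122.17.47, Seray, 523 units, $128,459.26):
Base rate for 6122.17.47 is 23%.
Origin Seray qualifies under the Galador–Seray agreement and 6122.17.47 is covered: preferential rate 16% applies instead.
Duty = $128,459.26 × 16% = $20,553.48.
Line 3 (2111.47.92, Solune, 3,672 kg, $698,855.04):
Base rate for 2111.47.92 is 21.5%.
Duty = $698,855.04 × 21.5% = $150,253.83.
Total = $92,945.94 + $20,553.48 + $150,253.83 = $263,753.25.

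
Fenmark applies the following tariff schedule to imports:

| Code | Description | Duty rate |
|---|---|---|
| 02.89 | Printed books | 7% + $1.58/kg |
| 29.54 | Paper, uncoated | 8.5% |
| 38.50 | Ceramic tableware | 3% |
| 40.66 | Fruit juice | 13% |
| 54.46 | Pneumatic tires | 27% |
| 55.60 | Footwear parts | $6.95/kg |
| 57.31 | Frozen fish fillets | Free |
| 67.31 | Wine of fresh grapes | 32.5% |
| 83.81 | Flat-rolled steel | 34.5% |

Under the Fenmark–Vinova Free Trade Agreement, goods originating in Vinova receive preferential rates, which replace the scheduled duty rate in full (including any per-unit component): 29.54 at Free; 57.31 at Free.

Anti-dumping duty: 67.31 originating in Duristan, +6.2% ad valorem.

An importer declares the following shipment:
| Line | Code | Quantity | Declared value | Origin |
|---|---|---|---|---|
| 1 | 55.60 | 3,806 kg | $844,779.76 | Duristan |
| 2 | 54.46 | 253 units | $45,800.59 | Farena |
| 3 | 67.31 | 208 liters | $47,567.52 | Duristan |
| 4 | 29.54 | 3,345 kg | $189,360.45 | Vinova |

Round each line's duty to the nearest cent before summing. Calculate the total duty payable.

$57,226.49

Line 1 (55.60, Duristan, 3,806 kg, $844,779.76):
Base rate for 55.60 is $6.95/kg.
Duty = 3,806 × $6.95 = $26,451.70.
Line 2 (54.46, Farena, 253 units, $45,800.59):
Base rate for 54.46 is 27%.
Duty = $45,800.59 × 27% = $12,366.16.
Line 3 (67.31, Duristan, 208 liters, $47,567.52):
Base rate for 67.31 is 32.5%.
Additional duty on 67.31 from Duristan: +6.2%. Applied ad valorem rate: 32.5% + 6.2% = 38.7%.
Duty = $47,567.52 × 38.7% = $18,408.63.
Line 4 (29.54, Vinova, 3,345 kg, $189,360.45):
Base rate for 29.54 is 8.5%.
Origin Vinova qualifies under the Fenmark–Vinova agreement and 29.54 is covered: preferential rate Free applies instead.
Duty = $189,360.45 × 0% = $0.00.
Total = $26,451.70 + $12,366.16 + $18,408.63 + $0.00 = $57,226.49.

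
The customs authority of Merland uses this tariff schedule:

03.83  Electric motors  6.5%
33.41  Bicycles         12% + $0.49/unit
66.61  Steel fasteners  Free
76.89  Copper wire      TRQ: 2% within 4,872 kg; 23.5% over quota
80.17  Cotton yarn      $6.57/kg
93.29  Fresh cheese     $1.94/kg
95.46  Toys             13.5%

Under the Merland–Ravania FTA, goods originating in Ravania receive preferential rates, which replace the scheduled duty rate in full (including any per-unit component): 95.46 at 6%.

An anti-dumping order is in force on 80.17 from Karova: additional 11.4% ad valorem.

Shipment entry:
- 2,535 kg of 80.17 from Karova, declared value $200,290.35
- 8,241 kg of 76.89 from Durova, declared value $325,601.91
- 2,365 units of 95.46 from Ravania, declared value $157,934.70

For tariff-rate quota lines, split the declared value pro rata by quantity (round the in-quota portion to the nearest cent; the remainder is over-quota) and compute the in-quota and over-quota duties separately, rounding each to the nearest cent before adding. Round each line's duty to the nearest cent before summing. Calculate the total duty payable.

Line 1 (80.17, Karova, 2,535 kg, $200,290.35):
Base rate for 80.17 is $6.57/kg.
Additional duty on 80.17 from Karova: +11.4% ad valorem. Applied ad valorem rate = 11.4%.
Duty = $200,290.35 × 11.4% + 2,535 × $6.57 = $39,488.05.
Line 2 (76.89, Durova, 8,241 kg, $325,601.91):
Code 76.89 is under a tariff-rate quota (threshold 4,872 kg). In-quota: 4,872 kg at 2%; over-quota: 3,369 kg at 23.5%.
Pro-rata value split: in-quota = $325,601.91 × 4,872/8,241 = $192,492.72; over-quota = $325,601.91 − $192,492.72 = $133,109.19.
In-quota duty = $192,492.72 × 2% = $3,849.85. Over-quota duty = $133,109.19 × 23.5% = $31,280.66.
Line duty = $3,849.85 + $31,280.66 = $35,130.51.
Line 3 (95.46, Ravania, 2,365 units, $157,934.70):
Base rate for 95.46 is 13.5%.
Origin Ravania qualifies under the Merland–Ravania agreement and 95.46 is covered: preferential rate 6% applies instead.
Duty = $157,934.70 × 6% = $9,476.08.
Total = $39,488.05 + $35,130.51 + $9,476.08 = $84,094.64.

$84,094.64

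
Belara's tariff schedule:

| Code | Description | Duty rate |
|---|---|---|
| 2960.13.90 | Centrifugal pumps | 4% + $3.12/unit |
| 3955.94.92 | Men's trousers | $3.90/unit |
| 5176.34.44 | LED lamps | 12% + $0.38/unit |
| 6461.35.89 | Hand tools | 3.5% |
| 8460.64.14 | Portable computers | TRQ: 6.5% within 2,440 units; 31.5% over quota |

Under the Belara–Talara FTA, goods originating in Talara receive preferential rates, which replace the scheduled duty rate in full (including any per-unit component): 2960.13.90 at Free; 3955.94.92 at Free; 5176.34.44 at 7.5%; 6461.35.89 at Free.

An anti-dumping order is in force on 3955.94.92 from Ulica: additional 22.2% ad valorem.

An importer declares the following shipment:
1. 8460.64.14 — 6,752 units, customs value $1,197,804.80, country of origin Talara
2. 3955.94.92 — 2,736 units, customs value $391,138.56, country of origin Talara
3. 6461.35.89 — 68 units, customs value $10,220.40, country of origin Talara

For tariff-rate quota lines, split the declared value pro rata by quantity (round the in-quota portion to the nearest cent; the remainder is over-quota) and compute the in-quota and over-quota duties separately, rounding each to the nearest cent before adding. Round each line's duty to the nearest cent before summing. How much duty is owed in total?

$269,094.51

Line 1 (8460.64.14, Talara, 6,752 units, $1,197,804.80):
Code 8460.64.14 is under a tariff-rate quota (threshold 2,440 units). In-quota: 2,440 units at 6.5%; over-quota: 4,312 units at 31.5%.
Pro-rata value split: in-quota = $1,197,804.80 × 2,440/6,752 = $432,856.00; over-quota = $1,197,804.80 − $432,856.00 = $764,948.80.
In-quota duty = $432,856.00 × 6.5% = $28,135.64. Over-quota duty = $764,948.80 × 31.5% = $240,958.87.
Line duty = $28,135.64 + $240,958.87 = $269,094.51.
Line 2 (3955.94.92, Talara, 2,736 units, $391,138.56):
Base rate for 3955.94.92 is $3.90/unit.
Origin Talara qualifies under the Belara–Talara agreement and 3955.94.92 is covered: preferential rate Free applies instead.
The additional-duty order on 3955.94.92 targets Ulica, not Talara; it does not apply.
Duty = $391,138.56 × 0% = $0.00.
Line 3 (6461.35.89, Talara, 68 units, $10,220.40):
Base rate for 6461.35.89 is 3.5%.
Origin Talara qualifies under the Belara–Talara agreement and 6461.35.89 is covered: preferential rate Free applies instead.
Duty = $10,220.40 × 0% = $0.00.
Total = $269,094.51 + $0.00 + $0.00 = $269,094.51.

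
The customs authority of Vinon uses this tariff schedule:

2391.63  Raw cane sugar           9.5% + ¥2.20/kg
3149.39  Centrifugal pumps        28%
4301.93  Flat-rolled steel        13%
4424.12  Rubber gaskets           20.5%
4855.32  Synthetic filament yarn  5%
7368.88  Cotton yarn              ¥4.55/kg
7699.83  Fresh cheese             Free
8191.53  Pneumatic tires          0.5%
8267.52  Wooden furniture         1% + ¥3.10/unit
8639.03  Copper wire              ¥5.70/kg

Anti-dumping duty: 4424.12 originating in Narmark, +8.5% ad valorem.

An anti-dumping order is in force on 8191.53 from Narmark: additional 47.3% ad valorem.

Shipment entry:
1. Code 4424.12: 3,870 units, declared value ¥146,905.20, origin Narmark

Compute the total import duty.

¥42,602.51

Line 1 (4424.12, Narmark, 3,870 units, ¥146,905.20):
Base rate for 4424.12 is 20.5%.
Additional duty on 4424.12 from Narmark: +8.5%. Applied ad valorem rate: 20.5% + 8.5% = 29%.
Duty = ¥146,905.20 × 29% = ¥42,602.51.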